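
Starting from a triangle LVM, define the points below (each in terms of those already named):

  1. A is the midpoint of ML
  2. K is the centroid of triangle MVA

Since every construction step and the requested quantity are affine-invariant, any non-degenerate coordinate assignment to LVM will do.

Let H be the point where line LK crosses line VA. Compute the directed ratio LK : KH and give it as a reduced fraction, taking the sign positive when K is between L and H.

LK:KH = -4

Assign L = (0, 0), V = (1, 0), M = (0, 1) — the answer is frame-independent, so this choice is without loss of generality.
1. A is the midpoint of ML ⇒ A = (0, 1/2)
2. K is the centroid of triangle MVA ⇒ K = (1/3, 1/2)
line LK meets VA at H = (1/4, 3/8)
K = L + t·(H−L) with t = 4/3, so LK:KH = 4/3:-1/3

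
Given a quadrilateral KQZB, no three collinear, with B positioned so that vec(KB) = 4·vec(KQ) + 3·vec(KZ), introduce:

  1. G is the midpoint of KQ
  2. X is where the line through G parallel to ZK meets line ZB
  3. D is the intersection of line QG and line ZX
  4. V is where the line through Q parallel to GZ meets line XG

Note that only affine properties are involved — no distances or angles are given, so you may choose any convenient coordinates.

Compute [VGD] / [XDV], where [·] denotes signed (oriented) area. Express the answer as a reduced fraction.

[VGD]:[XDV] = -4

Work in coordinates with K = (0, 0), Q = (1, 0), Z = (0, 1), B = (4, 3).
1. G is the midpoint of KQ ⇒ G = (1/2, 0)
2. X is where the line through G parallel to ZK meets line ZB ⇒ X = (1/2, 5/4)
3. D is the intersection of line QG and line ZX ⇒ D = (-2, 0)
4. V is where the line through Q parallel to GZ meets line XG ⇒ V = (1/2, 1)
2·[VGD] = -5/2, 2·[XDV] = 5/8
[VGD]:[XDV] = -5/2:5/8 = -4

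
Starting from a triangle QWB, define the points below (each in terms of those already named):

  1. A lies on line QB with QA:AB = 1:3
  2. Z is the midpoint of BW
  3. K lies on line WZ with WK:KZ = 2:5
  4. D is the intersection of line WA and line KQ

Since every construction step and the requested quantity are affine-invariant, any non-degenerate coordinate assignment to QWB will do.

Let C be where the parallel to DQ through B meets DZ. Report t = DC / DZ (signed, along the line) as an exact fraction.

t = 12/5

Choose coordinates Q = (0, 0), W = (1, 0), B = (0, 1).
1. A lies on line QB with QA:AB = 1:3 ⇒ A = (0, 1/4)
2. Z is the midpoint of BW ⇒ Z = (1/2, 1/2)
3. K lies on line WZ with WK:KZ = 2:5 ⇒ K = (6/7, 1/7)
4. D is the intersection of line WA and line KQ ⇒ D = (3/5, 1/10)
through B parallel to DQ: direction (-3/5, -1/10); meets DZ at C = (9/25, 53/50)
C = D + t·(Z−D) with t = 12/5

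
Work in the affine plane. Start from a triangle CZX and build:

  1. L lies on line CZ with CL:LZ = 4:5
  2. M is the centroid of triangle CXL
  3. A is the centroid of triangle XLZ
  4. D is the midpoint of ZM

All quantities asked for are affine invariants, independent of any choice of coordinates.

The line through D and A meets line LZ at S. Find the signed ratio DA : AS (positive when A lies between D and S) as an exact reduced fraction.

Choose coordinates C = (0, 0), Z = (1, 0), X = (0, 1).
1. L lies on line CZ with CL:LZ = 4:5 ⇒ L = (4/9, 0)
2. M is the centroid of triangle CXL ⇒ M = (4/27, 1/3)
3. A is the centroid of triangle XLZ ⇒ A = (13/27, 1/3)
4. D is the midpoint of ZM ⇒ D = (31/54, 1/6)
line DA meets LZ at S = (2/3, 0)
A = D + t·(S−D) with t = -1, so DA:AS = -1:2

DA:AS = -1/2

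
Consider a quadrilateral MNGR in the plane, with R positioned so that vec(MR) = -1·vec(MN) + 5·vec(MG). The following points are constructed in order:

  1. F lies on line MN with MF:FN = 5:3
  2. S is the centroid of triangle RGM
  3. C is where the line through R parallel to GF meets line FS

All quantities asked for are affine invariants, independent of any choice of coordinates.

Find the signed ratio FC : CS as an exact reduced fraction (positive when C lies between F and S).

FC:CS = -36/29

Work in coordinates with M = (0, 0), N = (1, 0), G = (0, 1), R = (-1, 5).
1. F lies on line MN with MF:FN = 5:3 ⇒ F = (5/8, 0)
2. S is the centroid of triangle RGM ⇒ S = (-1/3, 2)
3. C is where the line through R parallel to GF meets line FS ⇒ C = (-241/56, 72/7)
C = F + t·(S−F) with t = 36/7, so FC:CS = t:(1−t) = 36/7:-29/7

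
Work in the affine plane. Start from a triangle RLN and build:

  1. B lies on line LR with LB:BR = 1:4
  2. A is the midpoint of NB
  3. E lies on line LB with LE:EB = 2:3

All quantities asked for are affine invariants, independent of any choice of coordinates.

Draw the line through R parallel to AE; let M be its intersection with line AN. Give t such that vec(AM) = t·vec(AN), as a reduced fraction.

t = -23/3

Choose coordinates R = (0, 0), L = (1, 0), N = (0, 1).
1. B lies on line LR with LB:BR = 1:4 ⇒ B = (4/5, 0)
2. A is the midpoint of NB ⇒ A = (2/5, 1/2)
3. E lies on line LB with LE:EB = 2:3 ⇒ E = (23/25, 0)
through R parallel to AE: direction (13/25, -1/2); meets AN at M = (52/15, -10/3)
M = A + t·(N−A) with t = -23/3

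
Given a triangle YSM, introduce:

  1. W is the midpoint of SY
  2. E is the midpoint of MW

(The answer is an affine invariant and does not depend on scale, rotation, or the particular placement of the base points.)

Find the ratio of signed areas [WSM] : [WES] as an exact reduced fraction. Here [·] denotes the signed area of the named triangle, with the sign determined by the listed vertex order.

[WSM]:[WES] = -2

Work in coordinates with Y = (0, 0), S = (1, 0), M = (0, 1).
1. W is the midpoint of SY ⇒ W = (1/2, 0)
2. E is the midpoint of MW ⇒ E = (1/4, 1/2)
2·[WSM] = 1/2, 2·[WES] = -1/4
[WSM]:[WES] = 1/2:-1/4 = -2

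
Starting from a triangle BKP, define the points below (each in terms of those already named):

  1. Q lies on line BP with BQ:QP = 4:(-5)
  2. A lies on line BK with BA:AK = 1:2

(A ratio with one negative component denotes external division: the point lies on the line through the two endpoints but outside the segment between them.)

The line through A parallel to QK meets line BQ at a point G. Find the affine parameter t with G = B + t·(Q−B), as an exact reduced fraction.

Assign B = (0, 0), K = (1, 0), P = (0, 1) — the answer is frame-independent, so this choice is without loss of generality.
1. Q lies on line BP with BQ:QP = 4:(-5) ⇒ Q = (0, -4)
2. A lies on line BK with BA:AK = 1:2 ⇒ A = (1/3, 0)
through A parallel to QK: direction (1, 4); meets BQ at G = (0, -4/3)
G = B + t·(Q−B) with t = 1/3

t = 1/3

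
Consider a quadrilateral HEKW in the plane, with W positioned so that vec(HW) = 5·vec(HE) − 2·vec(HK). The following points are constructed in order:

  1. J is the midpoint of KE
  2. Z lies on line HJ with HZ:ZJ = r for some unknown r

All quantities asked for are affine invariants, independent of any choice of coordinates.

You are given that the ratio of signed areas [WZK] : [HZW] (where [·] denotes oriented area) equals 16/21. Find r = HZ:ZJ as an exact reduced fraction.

Choose coordinates H = (0, 0), E = (1, 0), K = (0, 1), W = (5, -2).
1. J is the midpoint of KE ⇒ J = (1/2, 1/2)
2. With HZ:ZJ = r, write λ = r/(r+1) so Z = H + λ·(J−H); Z is affine-linear in λ
Every point depending on Z is an affine combination of Z and λ-independent points, so each such coordinate is linear in λ; the λ² term in each signed area is a multiple of (J−H)×(J−H) = 0, so 2·[WZK] and 2·[HZW] are each linear in λ. Evaluating at λ=0 and λ=1:
  2·[WZK] = 4·λ − 5,   2·[HZW] = -7/2·λ
So [WZK]:[HZW] = (4·λ − 5) / (-7/2·λ). Setting this equal to 16/21:
  4·λ − 5 = 16/21·(-7/2·λ)  ⇒  λ = 3/4
Then r = λ/(1−λ) = (3/4)/(1/4) = 3. Check: with r = 3, Z = (3/8, 3/8) and [WZK]:[HZW] = 16/21 as required.

r = 3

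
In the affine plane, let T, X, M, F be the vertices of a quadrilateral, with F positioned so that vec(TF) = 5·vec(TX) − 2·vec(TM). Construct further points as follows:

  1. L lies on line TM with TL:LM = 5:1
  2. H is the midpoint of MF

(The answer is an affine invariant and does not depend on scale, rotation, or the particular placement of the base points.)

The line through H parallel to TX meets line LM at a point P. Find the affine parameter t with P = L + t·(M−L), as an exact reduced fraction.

t = -8

Choose coordinates T = (0, 0), X = (1, 0), M = (0, 1), F = (5, -2).
1. L lies on line TM with TL:LM = 5:1 ⇒ L = (0, 5/6)
2. H is the midpoint of MF ⇒ H = (5/2, -1/2)
through H parallel to TX: direction (1, 0); meets LM at P = (0, -1/2)
P = L + t·(M−L) with t = -8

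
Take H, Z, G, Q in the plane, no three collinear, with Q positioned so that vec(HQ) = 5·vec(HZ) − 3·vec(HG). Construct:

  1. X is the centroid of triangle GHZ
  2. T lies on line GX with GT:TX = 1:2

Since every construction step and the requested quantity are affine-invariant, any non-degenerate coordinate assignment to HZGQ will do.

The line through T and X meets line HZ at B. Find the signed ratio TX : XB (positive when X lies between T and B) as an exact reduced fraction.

Work in coordinates with H = (0, 0), Z = (1, 0), G = (0, 1), Q = (5, -3).
1. X is the centroid of triangle GHZ ⇒ X = (1/3, 1/3)
2. T lies on line GX with GT:TX = 1:2 ⇒ T = (1/9, 7/9)
line TX meets HZ at B = (1/2, 0)
X = T + t·(B−T) with t = 4/7, so TX:XB = 4/7:3/7

TX:XB = 4/3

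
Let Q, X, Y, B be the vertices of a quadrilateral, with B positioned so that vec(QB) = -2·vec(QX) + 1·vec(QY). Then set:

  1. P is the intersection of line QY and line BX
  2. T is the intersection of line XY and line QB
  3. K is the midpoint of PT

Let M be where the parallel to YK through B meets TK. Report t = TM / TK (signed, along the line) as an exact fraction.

Set Q = (0, 0), X = (1, 0), Y = (0, 1), B = (-2, 1); any affine frame gives the same invariant.
1. P is the intersection of line QY and line BX ⇒ P = (0, 1/3)
2. T is the intersection of line XY and line QB ⇒ T = (2, -1)
3. K is the midpoint of PT ⇒ K = (1, -1/3)
through B parallel to YK: direction (1, -4/3); meets TK at M = (-3, 7/3)
M = T + t·(K−T) with t = 5

t = 5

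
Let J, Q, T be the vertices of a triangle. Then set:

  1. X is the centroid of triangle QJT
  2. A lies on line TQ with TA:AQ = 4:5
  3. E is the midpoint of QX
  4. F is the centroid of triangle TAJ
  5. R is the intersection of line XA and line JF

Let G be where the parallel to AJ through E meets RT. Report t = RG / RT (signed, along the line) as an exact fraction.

t = -1/9

Set J = (0, 0), Q = (1, 0), T = (0, 1); any affine frame gives the same invariant.
1. X is the centroid of triangle QJT ⇒ X = (1/3, 1/3)
2. A lies on line TQ with TA:AQ = 4:5 ⇒ A = (4/9, 5/9)
3. E is the midpoint of QX ⇒ E = (2/3, 1/6)
4. F is the centroid of triangle TAJ ⇒ F = (4/27, 14/27)
5. R is the intersection of line XA and line JF ⇒ R = (-2/9, -7/9)
through E parallel to AJ: direction (-4/9, -5/9); meets RT at G = (-20/81, -79/81)
G = R + t·(T−R) with t = -1/9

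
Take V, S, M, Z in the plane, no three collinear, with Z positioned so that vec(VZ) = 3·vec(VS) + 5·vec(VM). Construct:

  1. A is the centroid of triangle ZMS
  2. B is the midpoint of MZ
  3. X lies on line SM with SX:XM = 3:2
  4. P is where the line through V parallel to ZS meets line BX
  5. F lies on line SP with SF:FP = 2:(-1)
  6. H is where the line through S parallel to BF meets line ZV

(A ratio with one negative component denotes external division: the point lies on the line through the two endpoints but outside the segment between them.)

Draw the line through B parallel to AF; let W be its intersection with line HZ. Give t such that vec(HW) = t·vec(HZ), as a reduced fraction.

t = 333/377

Choose coordinates V = (0, 0), S = (1, 0), M = (0, 1), Z = (3, 5).
1. A is the centroid of triangle ZMS ⇒ A = (4/3, 2)
2. B is the midpoint of MZ ⇒ B = (3/2, 3)
3. X lies on line SM with SX:XM = 3:2 ⇒ X = (2/5, 3/5)
4. P is where the line through V parallel to ZS meets line BX ⇒ P = (-6/7, -15/7)
5. F lies on line SP with SF:FP = 2:(-1) ⇒ F = (-19/7, -30/7)
6. H is where the line through S parallel to BF meets line ZV ⇒ H = (306/11, 510/11)
through B parallel to AF: direction (-85/21, -44/7); meets HZ at W = (171/29, 285/29)
W = H + t·(Z−H) with t = 333/377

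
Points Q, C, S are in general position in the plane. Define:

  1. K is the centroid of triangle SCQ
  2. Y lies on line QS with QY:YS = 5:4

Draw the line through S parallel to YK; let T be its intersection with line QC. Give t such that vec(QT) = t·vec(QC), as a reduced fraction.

t = 3/2

Work in coordinates with Q = (0, 0), C = (1, 0), S = (0, 1).
1. K is the centroid of triangle SCQ ⇒ K = (1/3, 1/3)
2. Y lies on line QS with QY:YS = 5:4 ⇒ Y = (0, 5/9)
through S parallel to YK: direction (1/3, -2/9); meets QC at T = (3/2, 0)
T = Q + t·(C−Q) with t = 3/2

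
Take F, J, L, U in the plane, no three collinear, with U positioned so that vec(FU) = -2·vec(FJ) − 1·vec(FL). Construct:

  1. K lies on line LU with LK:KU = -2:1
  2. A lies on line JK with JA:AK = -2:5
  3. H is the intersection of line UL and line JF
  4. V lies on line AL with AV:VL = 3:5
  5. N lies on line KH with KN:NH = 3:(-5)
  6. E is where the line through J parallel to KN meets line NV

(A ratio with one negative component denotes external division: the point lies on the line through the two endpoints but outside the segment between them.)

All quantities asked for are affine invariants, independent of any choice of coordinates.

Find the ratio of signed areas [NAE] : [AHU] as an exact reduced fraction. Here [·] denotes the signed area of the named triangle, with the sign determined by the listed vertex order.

Assign F = (0, 0), J = (1, 0), L = (0, 1), U = (-2, -1) — the answer is frame-independent, so this choice is without loss of generality.
1. K lies on line LU with LK:KU = -2:1 ⇒ K = (-4, -3)
2. A lies on line JK with JA:AK = -2:5 ⇒ A = (13/3, 2)
3. H is the intersection of line UL and line JF ⇒ H = (-1, 0)
4. V lies on line AL with AV:VL = 3:5 ⇒ V = (65/24, 13/8)
5. N lies on line KH with KN:NH = 3:(-5) ⇒ N = (-17/2, -15/2)
6. E is where the line through J parallel to KN meets line NV ⇒ E = (113/50, 63/50)
2·[NAE] = 51/5, 2·[AHU] = 10/3
[NAE]:[AHU] = 51/5:10/3 = 153/50

[NAE]:[AHU] = 153/50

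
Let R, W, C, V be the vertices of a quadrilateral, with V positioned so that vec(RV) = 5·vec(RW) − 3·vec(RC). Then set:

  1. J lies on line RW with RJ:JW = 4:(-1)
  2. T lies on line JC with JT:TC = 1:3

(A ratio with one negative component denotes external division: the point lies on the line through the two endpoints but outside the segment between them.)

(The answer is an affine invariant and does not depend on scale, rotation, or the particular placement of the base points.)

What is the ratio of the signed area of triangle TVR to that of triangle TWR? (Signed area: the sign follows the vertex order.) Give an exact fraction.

Assign R = (0, 0), W = (1, 0), C = (0, 1), V = (5, -3) — the answer is frame-independent, so this choice is without loss of generality.
1. J lies on line RW with RJ:JW = 4:(-1) ⇒ J = (4/3, 0)
2. T lies on line JC with JT:TC = 1:3 ⇒ T = (1, 1/4)
2·[TVR] = -17/4, 2·[TWR] = -1/4
[TVR]:[TWR] = -17/4:-1/4 = 17

[TVR]:[TWR] = 17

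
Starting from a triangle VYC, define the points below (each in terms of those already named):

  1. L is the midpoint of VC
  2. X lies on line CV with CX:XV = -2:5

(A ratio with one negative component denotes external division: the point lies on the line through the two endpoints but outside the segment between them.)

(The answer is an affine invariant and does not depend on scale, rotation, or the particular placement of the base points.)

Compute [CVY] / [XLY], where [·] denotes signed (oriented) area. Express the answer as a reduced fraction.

Work in coordinates with V = (0, 0), Y = (1, 0), C = (0, 1).
1. L is the midpoint of VC ⇒ L = (0, 1/2)
2. X lies on line CV with CX:XV = -2:5 ⇒ X = (0, 5/3)
2·[CVY] = 1, 2·[XLY] = 7/6
[CVY]:[XLY] = 1:7/6 = 6/7

[CVY]:[XLY] = 6/7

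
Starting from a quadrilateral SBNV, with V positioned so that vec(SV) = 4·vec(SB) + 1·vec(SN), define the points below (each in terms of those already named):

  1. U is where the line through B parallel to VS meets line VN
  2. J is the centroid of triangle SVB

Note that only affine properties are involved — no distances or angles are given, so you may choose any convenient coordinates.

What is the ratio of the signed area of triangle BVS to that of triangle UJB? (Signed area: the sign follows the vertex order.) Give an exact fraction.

Work in coordinates with S = (0, 0), B = (1, 0), N = (0, 1), V = (4, 1).
1. U is where the line through B parallel to VS meets line VN ⇒ U = (5, 1)
2. J is the centroid of triangle SVB ⇒ J = (5/3, 1/3)
2·[BVS] = 1, 2·[UJB] = 2/3
[BVS]:[UJB] = 1:2/3 = 3/2

[BVS]:[UJB] = 3/2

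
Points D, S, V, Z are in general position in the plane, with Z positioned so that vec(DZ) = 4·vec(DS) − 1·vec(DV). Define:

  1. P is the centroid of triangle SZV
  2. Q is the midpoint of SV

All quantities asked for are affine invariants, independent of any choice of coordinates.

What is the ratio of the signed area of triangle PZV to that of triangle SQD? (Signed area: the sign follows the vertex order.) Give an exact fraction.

Work in coordinates with D = (0, 0), S = (1, 0), V = (0, 1), Z = (4, -1).
1. P is the centroid of triangle SZV ⇒ P = (5/3, 0)
2. Q is the midpoint of SV ⇒ Q = (1/2, 1/2)
2·[PZV] = 2/3, 2·[SQD] = 1/2
[PZV]:[SQD] = 2/3:1/2 = 4/3

[PZV]:[SQD] = 4/3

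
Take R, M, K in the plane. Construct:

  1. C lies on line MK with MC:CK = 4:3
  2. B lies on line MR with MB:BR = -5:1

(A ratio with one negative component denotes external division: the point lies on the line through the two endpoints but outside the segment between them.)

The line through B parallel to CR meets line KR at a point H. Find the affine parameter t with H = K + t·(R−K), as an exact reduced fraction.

Choose coordinates R = (0, 0), M = (1, 0), K = (0, 1).
1. C lies on line MK with MC:CK = 4:3 ⇒ C = (3/7, 4/7)
2. B lies on line MR with MB:BR = -5:1 ⇒ B = (-1/4, 0)
through B parallel to CR: direction (-3/7, -4/7); meets KR at H = (0, 1/3)
H = K + t·(R−K) with t = 2/3

t = 2/3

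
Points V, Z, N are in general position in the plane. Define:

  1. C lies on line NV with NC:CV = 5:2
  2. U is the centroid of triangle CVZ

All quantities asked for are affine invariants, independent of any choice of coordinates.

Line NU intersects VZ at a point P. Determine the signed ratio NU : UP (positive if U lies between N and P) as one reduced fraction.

Set V = (0, 0), Z = (1, 0), N = (0, 1); any affine frame gives the same invariant.
1. C lies on line NV with NC:CV = 5:2 ⇒ C = (0, 2/7)
2. U is the centroid of triangle CVZ ⇒ U = (1/3, 2/21)
line NU meets VZ at P = (7/19, 0)
U = N + t·(P−N) with t = 19/21, so NU:UP = 19/21:2/21

NU:UP = 19/2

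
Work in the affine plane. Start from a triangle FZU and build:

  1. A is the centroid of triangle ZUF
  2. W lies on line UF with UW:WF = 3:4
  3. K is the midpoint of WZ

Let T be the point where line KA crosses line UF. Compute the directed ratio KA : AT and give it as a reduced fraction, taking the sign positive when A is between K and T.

KA:AT = 1/2

Work in coordinates with F = (0, 0), Z = (1, 0), U = (0, 1).
1. A is the centroid of triangle ZUF ⇒ A = (1/3, 1/3)
2. W lies on line UF with UW:WF = 3:4 ⇒ W = (0, 4/7)
3. K is the midpoint of WZ ⇒ K = (1/2, 2/7)
line KA meets UF at T = (0, 3/7)
A = K + t·(T−K) with t = 1/3, so KA:AT = 1/3:2/3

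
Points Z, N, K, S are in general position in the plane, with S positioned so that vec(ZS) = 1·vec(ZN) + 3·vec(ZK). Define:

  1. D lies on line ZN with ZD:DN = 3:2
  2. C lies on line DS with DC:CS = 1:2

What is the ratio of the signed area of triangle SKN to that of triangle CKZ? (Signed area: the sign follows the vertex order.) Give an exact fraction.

[SKN]:[CKZ] = 45/11

Assign Z = (0, 0), N = (1, 0), K = (0, 1), S = (1, 3) — the answer is frame-independent, so this choice is without loss of generality.
1. D lies on line ZN with ZD:DN = 3:2 ⇒ D = (3/5, 0)
2. C lies on line DS with DC:CS = 1:2 ⇒ C = (11/15, 1)
2·[SKN] = 3, 2·[CKZ] = 11/15
[SKN]:[CKZ] = 3:11/15 = 45/11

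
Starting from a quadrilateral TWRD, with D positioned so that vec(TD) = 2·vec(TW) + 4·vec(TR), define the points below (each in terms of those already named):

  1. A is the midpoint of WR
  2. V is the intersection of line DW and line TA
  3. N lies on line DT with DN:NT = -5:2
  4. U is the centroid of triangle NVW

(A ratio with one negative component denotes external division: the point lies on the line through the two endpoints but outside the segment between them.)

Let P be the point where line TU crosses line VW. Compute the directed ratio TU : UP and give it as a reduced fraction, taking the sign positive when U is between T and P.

Choose coordinates T = (0, 0), W = (1, 0), R = (0, 1), D = (2, 4).
1. A is the midpoint of WR ⇒ A = (1/2, 1/2)
2. V is the intersection of line DW and line TA ⇒ V = (4/3, 4/3)
3. N lies on line DT with DN:NT = -5:2 ⇒ N = (-4/3, -8/3)
4. U is the centroid of triangle NVW ⇒ U = (1/3, -4/9)
line TU meets VW at P = (3/4, -1)
U = T + t·(P−T) with t = 4/9, so TU:UP = 4/9:5/9

TU:UP = 4/5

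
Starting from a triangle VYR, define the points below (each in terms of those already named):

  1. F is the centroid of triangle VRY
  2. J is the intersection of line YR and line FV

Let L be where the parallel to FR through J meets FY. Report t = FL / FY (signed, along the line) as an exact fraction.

Set V = (0, 0), Y = (1, 0), R = (0, 1); any affine frame gives the same invariant.
1. F is the centroid of triangle VRY ⇒ F = (1/3, 1/3)
2. J is the intersection of line YR and line FV ⇒ J = (1/2, 1/2)
through J parallel to FR: direction (-1/3, 2/3); meets FY at L = (2/3, 1/6)
L = F + t·(Y−F) with t = 1/2

t = 1/2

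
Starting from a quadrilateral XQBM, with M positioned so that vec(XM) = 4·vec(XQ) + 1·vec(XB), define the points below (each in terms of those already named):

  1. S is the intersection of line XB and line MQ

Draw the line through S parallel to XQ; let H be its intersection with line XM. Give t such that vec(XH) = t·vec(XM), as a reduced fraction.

Work in coordinates with X = (0, 0), Q = (1, 0), B = (0, 1), M = (4, 1).
1. S is the intersection of line XB and line MQ ⇒ S = (0, -1/3)
through S parallel to XQ: direction (1, 0); meets XM at H = (-4/3, -1/3)
H = X + t·(M−X) with t = -1/3

t = -1/3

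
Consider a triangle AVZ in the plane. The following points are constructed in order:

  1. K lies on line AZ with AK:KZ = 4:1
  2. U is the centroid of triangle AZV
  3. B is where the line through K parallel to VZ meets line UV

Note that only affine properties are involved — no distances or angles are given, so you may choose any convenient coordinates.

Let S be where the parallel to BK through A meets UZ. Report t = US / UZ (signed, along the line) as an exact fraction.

Set A = (0, 0), V = (1, 0), Z = (0, 1); any affine frame gives the same invariant.
1. K lies on line AZ with AK:KZ = 4:1 ⇒ K = (0, 4/5)
2. U is the centroid of triangle AZV ⇒ U = (1/3, 1/3)
3. B is where the line through K parallel to VZ meets line UV ⇒ B = (3/5, 1/5)
through A parallel to BK: direction (-3/5, 3/5); meets UZ at S = (1, -1)
S = U + t·(Z−U) with t = -2

t = -2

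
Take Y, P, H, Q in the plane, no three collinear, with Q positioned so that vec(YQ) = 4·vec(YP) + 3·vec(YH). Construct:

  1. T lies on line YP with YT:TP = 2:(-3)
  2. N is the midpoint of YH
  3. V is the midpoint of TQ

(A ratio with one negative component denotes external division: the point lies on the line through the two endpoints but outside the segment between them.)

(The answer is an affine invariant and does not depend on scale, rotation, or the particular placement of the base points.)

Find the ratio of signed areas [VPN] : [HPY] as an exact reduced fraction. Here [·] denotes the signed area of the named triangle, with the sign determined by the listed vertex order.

[VPN]:[HPY] = 3/2

Work in coordinates with Y = (0, 0), P = (1, 0), H = (0, 1), Q = (4, 3).
1. T lies on line YP with YT:TP = 2:(-3) ⇒ T = (-2, 0)
2. N is the midpoint of YH ⇒ N = (0, 1/2)
3. V is the midpoint of TQ ⇒ V = (1, 3/2)
2·[VPN] = -3/2, 2·[HPY] = -1
[VPN]:[HPY] = -3/2:-1 = 3/2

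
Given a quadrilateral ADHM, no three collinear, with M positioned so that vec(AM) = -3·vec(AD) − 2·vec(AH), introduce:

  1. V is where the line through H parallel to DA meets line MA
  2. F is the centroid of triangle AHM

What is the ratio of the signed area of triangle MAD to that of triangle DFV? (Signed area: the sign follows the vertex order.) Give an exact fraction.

[MAD]:[DFV] = 12/11

Set A = (0, 0), D = (1, 0), H = (0, 1), M = (-3, -2); any affine frame gives the same invariant.
1. V is where the line through H parallel to DA meets line MA ⇒ V = (3/2, 1)
2. F is the centroid of triangle AHM ⇒ F = (-1, -1/3)
2·[MAD] = -2, 2·[DFV] = -11/6
[MAD]:[DFV] = -2:-11/6 = 12/11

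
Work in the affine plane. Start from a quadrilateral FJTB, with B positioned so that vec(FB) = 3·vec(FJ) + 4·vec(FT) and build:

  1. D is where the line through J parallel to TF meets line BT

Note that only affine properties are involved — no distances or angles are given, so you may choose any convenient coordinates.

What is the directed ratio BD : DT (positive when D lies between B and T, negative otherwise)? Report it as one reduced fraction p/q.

Work in coordinates with F = (0, 0), J = (1, 0), T = (0, 1), B = (3, 4).
1. D is where the line through J parallel to TF meets line BT ⇒ D = (1, 2)
D = B + t·(T−B) with t = 2/3, so BD:DT = t:(1−t) = 2/3:1/3

BD:DT = 2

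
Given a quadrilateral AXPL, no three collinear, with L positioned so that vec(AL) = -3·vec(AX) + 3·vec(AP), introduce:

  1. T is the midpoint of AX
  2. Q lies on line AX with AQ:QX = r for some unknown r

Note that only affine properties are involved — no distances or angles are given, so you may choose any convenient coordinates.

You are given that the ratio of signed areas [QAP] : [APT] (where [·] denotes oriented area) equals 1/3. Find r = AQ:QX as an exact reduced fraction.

Choose coordinates A = (0, 0), X = (1, 0), P = (0, 1), L = (-3, 3).
1. T is the midpoint of AX ⇒ T = (1/2, 0)
2. With AQ:QX = r, write λ = r/(r+1) so Q = A + λ·(X−A); Q is affine-linear in λ
Every point depending on Q is an affine combination of Q and λ-independent points, so each such coordinate is linear in λ; the λ² term in each signed area is a multiple of (X−A)×(X−A) = 0, so 2·[QAP] and 2·[APT] are each linear in λ. Evaluating at λ=0 and λ=1:
  2·[QAP] = −λ,   2·[APT] = -1/2
So [QAP]:[APT] = (−λ) / (-1/2). Setting this equal to 1/3:
  −λ = 1/3·(-1/2)  ⇒  λ = 1/6
Then r = λ/(1−λ) = (1/6)/(5/6) = 1/5. Check: with r = 1/5, Q = (1/6, 0) and [QAP]:[APT] = 1/3 as required.

r = 1/5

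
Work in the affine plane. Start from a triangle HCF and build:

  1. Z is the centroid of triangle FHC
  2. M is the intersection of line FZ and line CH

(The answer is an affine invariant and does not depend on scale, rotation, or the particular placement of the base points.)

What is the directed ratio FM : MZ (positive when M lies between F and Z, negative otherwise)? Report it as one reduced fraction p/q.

FM:MZ = -3

Assign H = (0, 0), C = (1, 0), F = (0, 1) — the answer is frame-independent, so this choice is without loss of generality.
1. Z is the centroid of triangle FHC ⇒ Z = (1/3, 1/3)
2. M is the intersection of line FZ and line CH ⇒ M = (1/2, 0)
M = F + t·(Z−F) with t = 3/2, so FM:MZ = t:(1−t) = 3/2:-1/2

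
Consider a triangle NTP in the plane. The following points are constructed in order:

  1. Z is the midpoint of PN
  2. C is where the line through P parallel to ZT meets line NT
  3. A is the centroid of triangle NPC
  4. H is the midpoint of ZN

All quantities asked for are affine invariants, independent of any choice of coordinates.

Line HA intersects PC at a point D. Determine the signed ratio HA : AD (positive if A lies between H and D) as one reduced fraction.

Assign N = (0, 0), T = (1, 0), P = (0, 1) — the answer is frame-independent, so this choice is without loss of generality.
1. Z is the midpoint of PN ⇒ Z = (0, 1/2)
2. C is where the line through P parallel to ZT meets line NT ⇒ C = (2, 0)
3. A is the centroid of triangle NPC ⇒ A = (2/3, 1/3)
4. H is the midpoint of ZN ⇒ H = (0, 1/4)
line HA meets PC at D = (6/5, 2/5)
A = H + t·(D−H) with t = 5/9, so HA:AD = 5/9:4/9

HA:AD = 5/4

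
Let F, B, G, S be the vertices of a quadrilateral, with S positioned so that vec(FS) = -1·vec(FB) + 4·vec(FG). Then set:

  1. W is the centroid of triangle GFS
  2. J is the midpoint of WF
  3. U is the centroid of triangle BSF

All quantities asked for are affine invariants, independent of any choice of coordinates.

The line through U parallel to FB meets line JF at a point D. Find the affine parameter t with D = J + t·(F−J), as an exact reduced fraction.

t = -3/5

Assign F = (0, 0), B = (1, 0), G = (0, 1), S = (-1, 4) — the answer is frame-independent, so this choice is without loss of generality.
1. W is the centroid of triangle GFS ⇒ W = (-1/3, 5/3)
2. J is the midpoint of WF ⇒ J = (-1/6, 5/6)
3. U is the centroid of triangle BSF ⇒ U = (0, 4/3)
through U parallel to FB: direction (1, 0); meets JF at D = (-4/15, 4/3)
D = J + t·(F−J) with t = -3/5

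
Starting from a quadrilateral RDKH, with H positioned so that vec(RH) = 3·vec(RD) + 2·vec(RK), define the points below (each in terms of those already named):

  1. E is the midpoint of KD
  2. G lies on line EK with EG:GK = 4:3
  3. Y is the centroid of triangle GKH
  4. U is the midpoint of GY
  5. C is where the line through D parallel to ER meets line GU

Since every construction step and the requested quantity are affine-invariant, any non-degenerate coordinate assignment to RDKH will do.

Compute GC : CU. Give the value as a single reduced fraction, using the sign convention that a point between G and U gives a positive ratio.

Set R = (0, 0), D = (1, 0), K = (0, 1), H = (3, 2); any affine frame gives the same invariant.
1. E is the midpoint of KD ⇒ E = (1/2, 1/2)
2. G lies on line EK with EG:GK = 4:3 ⇒ G = (3/14, 11/14)
3. Y is the centroid of triangle GKH ⇒ Y = (15/14, 53/42)
4. U is the midpoint of GY ⇒ U = (9/14, 43/42)
5. C is where the line through D parallel to ER meets line GU ⇒ C = (15/4, 11/4)
C = G + t·(U−G) with t = 33/4, so GC:CU = t:(1−t) = 33/4:-29/4

GC:CU = -33/29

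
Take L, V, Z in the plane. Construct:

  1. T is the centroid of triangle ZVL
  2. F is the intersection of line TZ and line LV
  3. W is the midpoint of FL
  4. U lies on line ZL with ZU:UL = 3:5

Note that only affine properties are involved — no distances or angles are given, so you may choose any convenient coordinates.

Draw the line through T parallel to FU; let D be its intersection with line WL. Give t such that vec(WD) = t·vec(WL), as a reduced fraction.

Assign L = (0, 0), V = (1, 0), Z = (0, 1) — the answer is frame-independent, so this choice is without loss of generality.
1. T is the centroid of triangle ZVL ⇒ T = (1/3, 1/3)
2. F is the intersection of line TZ and line LV ⇒ F = (1/2, 0)
3. W is the midpoint of FL ⇒ W = (1/4, 0)
4. U lies on line ZL with ZU:UL = 3:5 ⇒ U = (0, 5/8)
through T parallel to FU: direction (-1/2, 5/8); meets WL at D = (3/5, 0)
D = W + t·(L−W) with t = -7/5

t = -7/5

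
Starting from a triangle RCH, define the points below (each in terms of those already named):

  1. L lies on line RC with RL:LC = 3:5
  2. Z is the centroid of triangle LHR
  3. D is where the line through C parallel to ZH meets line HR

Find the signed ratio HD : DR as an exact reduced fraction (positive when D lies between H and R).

HD:DR = -13/16

Set R = (0, 0), C = (1, 0), H = (0, 1); any affine frame gives the same invariant.
1. L lies on line RC with RL:LC = 3:5 ⇒ L = (3/8, 0)
2. Z is the centroid of triangle LHR ⇒ Z = (1/8, 1/3)
3. D is where the line through C parallel to ZH meets line HR ⇒ D = (0, 16/3)
D = H + t·(R−H) with t = -13/3, so HD:DR = t:(1−t) = -13/3:16/3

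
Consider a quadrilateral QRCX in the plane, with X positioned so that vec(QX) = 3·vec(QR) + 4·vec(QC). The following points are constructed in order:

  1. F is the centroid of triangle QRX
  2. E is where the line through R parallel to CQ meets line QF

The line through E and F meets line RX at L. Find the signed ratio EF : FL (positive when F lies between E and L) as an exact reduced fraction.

Choose coordinates Q = (0, 0), R = (1, 0), C = (0, 1), X = (3, 4).
1. F is the centroid of triangle QRX ⇒ F = (4/3, 4/3)
2. E is where the line through R parallel to CQ meets line QF ⇒ E = (1, 1)
line EF meets RX at L = (2, 2)
F = E + t·(L−E) with t = 1/3, so EF:FL = 1/3:2/3

EF:FL = 1/2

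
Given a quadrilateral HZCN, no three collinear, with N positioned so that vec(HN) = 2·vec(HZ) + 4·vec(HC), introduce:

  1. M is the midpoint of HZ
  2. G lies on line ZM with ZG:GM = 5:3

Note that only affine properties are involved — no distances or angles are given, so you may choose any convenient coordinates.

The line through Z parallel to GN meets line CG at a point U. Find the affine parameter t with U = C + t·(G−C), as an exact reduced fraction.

Choose coordinates H = (0, 0), Z = (1, 0), C = (0, 1), N = (2, 4).
1. M is the midpoint of HZ ⇒ M = (1/2, 0)
2. G lies on line ZM with ZG:GM = 5:3 ⇒ G = (11/16, 0)
through Z parallel to GN: direction (21/16, 4); meets CG at U = (187/208, -4/13)
U = C + t·(G−C) with t = 17/13

t = 17/13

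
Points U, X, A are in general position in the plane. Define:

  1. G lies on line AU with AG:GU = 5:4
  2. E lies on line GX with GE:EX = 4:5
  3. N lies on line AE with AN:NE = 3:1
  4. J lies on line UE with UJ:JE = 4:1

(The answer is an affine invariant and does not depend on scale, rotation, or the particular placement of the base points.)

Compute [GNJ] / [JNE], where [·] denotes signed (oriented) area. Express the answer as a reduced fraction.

[GNJ]:[JNE] = 32/9

Choose coordinates U = (0, 0), X = (1, 0), A = (0, 1).
1. G lies on line AU with AG:GU = 5:4 ⇒ G = (0, 4/9)
2. E lies on line GX with GE:EX = 4:5 ⇒ E = (4/9, 20/81)
3. N lies on line AE with AN:NE = 3:1 ⇒ N = (1/3, 47/108)
4. J lies on line UE with UJ:JE = 4:1 ⇒ J = (16/45, 16/81)
2·[GNJ] = -32/405, 2·[JNE] = -1/45
[GNJ]:[JNE] = -32/405:-1/45 = 32/9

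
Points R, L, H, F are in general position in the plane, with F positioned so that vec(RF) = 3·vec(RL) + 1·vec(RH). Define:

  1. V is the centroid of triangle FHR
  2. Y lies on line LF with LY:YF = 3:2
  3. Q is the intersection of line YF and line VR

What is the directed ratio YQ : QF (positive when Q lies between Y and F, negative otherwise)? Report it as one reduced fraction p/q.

YQ:QF = -13/15

Choose coordinates R = (0, 0), L = (1, 0), H = (0, 1), F = (3, 1).
1. V is the centroid of triangle FHR ⇒ V = (1, 2/3)
2. Y lies on line LF with LY:YF = 3:2 ⇒ Y = (11/5, 3/5)
3. Q is the intersection of line YF and line VR ⇒ Q = (-3, -2)
Q = Y + t·(F−Y) with t = -13/2, so YQ:QF = t:(1−t) = -13/2:15/2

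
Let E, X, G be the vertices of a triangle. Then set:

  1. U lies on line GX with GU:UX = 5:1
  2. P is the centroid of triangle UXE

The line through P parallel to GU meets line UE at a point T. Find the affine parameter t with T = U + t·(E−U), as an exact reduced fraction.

Choose coordinates E = (0, 0), X = (1, 0), G = (0, 1).
1. U lies on line GX with GU:UX = 5:1 ⇒ U = (5/6, 1/6)
2. P is the centroid of triangle UXE ⇒ P = (11/18, 1/18)
through P parallel to GU: direction (5/6, -5/6); meets UE at T = (5/9, 1/9)
T = U + t·(E−U) with t = 1/3

t = 1/3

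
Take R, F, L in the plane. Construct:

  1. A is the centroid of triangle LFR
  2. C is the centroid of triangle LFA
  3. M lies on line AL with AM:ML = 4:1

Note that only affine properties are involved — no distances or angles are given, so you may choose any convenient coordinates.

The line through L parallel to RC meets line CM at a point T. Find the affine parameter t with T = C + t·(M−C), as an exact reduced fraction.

Set R = (0, 0), F = (1, 0), L = (0, 1); any affine frame gives the same invariant.
1. A is the centroid of triangle LFR ⇒ A = (1/3, 1/3)
2. C is the centroid of triangle LFA ⇒ C = (4/9, 4/9)
3. M lies on line AL with AM:ML = 4:1 ⇒ M = (1/15, 13/15)
through L parallel to RC: direction (4/9, 4/9); meets CM at T = (-1/36, 35/36)
T = C + t·(M−C) with t = 5/4

t = 5/4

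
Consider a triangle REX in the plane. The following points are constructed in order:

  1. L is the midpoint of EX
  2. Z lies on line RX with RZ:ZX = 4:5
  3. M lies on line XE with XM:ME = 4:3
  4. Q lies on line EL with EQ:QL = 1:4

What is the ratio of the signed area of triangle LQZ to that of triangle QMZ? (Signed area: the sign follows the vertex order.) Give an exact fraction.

[LQZ]:[QMZ] = -28/23

Work in coordinates with R = (0, 0), E = (1, 0), X = (0, 1).
1. L is the midpoint of EX ⇒ L = (1/2, 1/2)
2. Z lies on line RX with RZ:ZX = 4:5 ⇒ Z = (0, 4/9)
3. M lies on line XE with XM:ME = 4:3 ⇒ M = (4/7, 3/7)
4. Q lies on line EL with EQ:QL = 1:4 ⇒ Q = (9/10, 1/10)
2·[LQZ] = -2/9, 2·[QMZ] = 23/126
[LQZ]:[QMZ] = -2/9:23/126 = -28/23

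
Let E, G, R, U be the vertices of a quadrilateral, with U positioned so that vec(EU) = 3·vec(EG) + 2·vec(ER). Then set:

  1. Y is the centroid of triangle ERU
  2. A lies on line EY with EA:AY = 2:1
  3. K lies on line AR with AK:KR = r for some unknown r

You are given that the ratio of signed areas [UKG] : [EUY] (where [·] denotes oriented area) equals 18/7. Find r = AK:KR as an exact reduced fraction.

r = 2/5

Choose coordinates E = (0, 0), G = (1, 0), R = (0, 1), U = (3, 2).
1. Y is the centroid of triangle ERU ⇒ Y = (1, 1)
2. A lies on line EY with EA:AY = 2:1 ⇒ A = (2/3, 2/3)
3. With AK:KR = r, write λ = r/(r+1) so K = A + λ·(R−A); K is affine-linear in λ
Every point depending on K is an affine combination of K and λ-independent points, so each such coordinate is linear in λ; the λ² term in each signed area is a multiple of (R−A)×(R−A) = 0, so 2·[UKG] and 2·[EUY] are each linear in λ. Evaluating at λ=0 and λ=1:
  2·[UKG] = 2·λ + 2,   2·[EUY] = 1
So [UKG]:[EUY] = (2·λ + 2) / (1). Setting this equal to 18/7:
  2·λ + 2 = 18/7·(1)  ⇒  λ = 2/7
Then r = λ/(1−λ) = (2/7)/(5/7) = 2/5. Check: with r = 2/5, K = (10/21, 16/21) and [UKG]:[EUY] = 18/7 as required.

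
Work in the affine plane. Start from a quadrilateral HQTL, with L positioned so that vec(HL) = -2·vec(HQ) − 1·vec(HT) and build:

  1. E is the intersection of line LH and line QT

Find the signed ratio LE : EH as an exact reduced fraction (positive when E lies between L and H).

Work in coordinates with H = (0, 0), Q = (1, 0), T = (0, 1), L = (-2, -1).
1. E is the intersection of line LH and line QT ⇒ E = (2/3, 1/3)
E = L + t·(H−L) with t = 4/3, so LE:EH = t:(1−t) = 4/3:-1/3

LE:EH = -4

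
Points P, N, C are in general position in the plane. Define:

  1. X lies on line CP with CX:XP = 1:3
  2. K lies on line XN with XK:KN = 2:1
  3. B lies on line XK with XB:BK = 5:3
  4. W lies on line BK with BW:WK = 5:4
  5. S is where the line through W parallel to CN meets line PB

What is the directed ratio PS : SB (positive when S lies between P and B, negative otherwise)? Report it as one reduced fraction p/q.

PS:SB = -128/5

Assign P = (0, 0), N = (1, 0), C = (0, 1) — the answer is frame-independent, so this choice is without loss of generality.
1. X lies on line CP with CX:XP = 1:3 ⇒ X = (0, 3/4)
2. K lies on line XN with XK:KN = 2:1 ⇒ K = (2/3, 1/4)
3. B lies on line XK with XB:BK = 5:3 ⇒ B = (5/12, 7/16)
4. W lies on line BK with BW:WK = 5:4 ⇒ W = (5/9, 1/3)
5. S is where the line through W parallel to CN meets line PB ⇒ S = (160/369, 56/123)
S = P + t·(B−P) with t = 128/123, so PS:SB = t:(1−t) = 128/123:-5/123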